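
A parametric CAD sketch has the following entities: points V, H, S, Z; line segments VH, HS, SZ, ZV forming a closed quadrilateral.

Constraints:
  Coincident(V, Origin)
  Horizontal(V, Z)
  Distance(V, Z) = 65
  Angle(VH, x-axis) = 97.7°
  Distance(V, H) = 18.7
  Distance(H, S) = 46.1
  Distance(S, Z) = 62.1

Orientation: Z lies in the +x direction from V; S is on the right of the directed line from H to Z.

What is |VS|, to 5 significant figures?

27.593

Checks: |HS| = 46.10 ✓; |SZ| = 62.10 ✓.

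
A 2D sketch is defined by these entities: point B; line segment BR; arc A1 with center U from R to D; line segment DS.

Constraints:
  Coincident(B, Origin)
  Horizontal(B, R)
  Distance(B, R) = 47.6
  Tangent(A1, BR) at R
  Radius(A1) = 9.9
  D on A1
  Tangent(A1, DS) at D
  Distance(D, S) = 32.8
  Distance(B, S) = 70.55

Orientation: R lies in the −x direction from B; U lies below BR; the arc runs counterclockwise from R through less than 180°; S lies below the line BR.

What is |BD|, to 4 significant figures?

58.42

B is at the origin; BR is horizontal with |BR| = 47.6 and R on the −x side, so R = (-47.60, 0.000). A1 meets BR tangentially, so UR is at right angles to BR, so U = R + (0, -9.9) = (-47.60, -9.900). Since UD ⟂ DS (tangency), |US| = √(9.9² + 32.8²) = 34.26 regardless of where D sits on A1. So S lies on both circle(B, 70.55) and circle(U, 34.26); the below-BR intersection is S = (-55.80, -43.16). D is the foot of the tangent from S: D = (-57.49, -10.41).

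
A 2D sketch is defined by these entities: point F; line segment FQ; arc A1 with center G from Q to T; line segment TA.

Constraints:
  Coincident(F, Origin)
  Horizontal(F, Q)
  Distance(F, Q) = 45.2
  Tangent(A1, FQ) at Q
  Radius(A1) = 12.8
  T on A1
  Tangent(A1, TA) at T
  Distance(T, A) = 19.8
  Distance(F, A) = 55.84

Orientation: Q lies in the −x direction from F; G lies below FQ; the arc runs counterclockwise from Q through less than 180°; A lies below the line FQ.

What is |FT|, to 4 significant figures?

58.93

F is at the origin; FQ is horizontal with |FQ| = 45.2 and Q on the −x side, so Q = (-45.20, 0.000). The tangent condition forces GQ to be normal to FQ, so G = Q + (0, -12.8) = (-45.20, -12.80). Since GT ⟂ TA (tangency), |GA| = √(12.8² + 19.8²) = 23.58 regardless of where T sits on A1. So A lies on both circle(F, 55.84) and circle(G, 23.58); the below-FQ intersection is A = (-42.50, -36.22). T is the foot of the tangent from A: T = (-55.08, -20.94).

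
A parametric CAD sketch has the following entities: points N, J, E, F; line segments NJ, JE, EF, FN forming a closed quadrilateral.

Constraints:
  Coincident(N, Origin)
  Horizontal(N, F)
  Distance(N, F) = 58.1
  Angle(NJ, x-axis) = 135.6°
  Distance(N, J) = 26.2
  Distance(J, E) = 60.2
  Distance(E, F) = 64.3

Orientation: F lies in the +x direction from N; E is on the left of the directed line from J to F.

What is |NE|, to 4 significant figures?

63.07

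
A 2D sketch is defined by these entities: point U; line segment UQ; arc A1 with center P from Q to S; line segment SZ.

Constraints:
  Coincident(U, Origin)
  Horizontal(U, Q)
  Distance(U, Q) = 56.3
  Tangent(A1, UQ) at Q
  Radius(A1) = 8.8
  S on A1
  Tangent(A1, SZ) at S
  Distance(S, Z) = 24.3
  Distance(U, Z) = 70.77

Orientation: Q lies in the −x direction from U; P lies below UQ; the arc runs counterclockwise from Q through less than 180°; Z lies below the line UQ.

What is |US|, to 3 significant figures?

65.8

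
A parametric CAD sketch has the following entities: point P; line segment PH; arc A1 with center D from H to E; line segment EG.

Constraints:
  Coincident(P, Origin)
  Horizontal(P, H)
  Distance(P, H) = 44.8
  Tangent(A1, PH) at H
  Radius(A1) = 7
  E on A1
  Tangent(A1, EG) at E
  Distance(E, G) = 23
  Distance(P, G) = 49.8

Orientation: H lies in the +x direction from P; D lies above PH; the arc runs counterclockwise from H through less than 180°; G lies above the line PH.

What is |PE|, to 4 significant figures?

51.94

Checks: |DE| = 7.000 ✓; ∠(DE, EG) = 90.00° ✓; |EG| = 23.00 ✓; |PG| = 49.80 ✓.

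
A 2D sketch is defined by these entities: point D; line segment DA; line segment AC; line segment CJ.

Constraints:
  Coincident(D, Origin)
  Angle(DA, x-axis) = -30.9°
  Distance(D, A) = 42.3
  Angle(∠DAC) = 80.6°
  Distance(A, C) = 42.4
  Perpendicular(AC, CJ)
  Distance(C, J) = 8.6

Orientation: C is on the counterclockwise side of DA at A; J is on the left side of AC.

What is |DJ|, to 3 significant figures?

48.6

D is at the origin; DA runs at -30.9° with length 42.3, so A = 42.3·(cos -30.9°, sin -30.9°) = (36.3, -21.7). ∠DAC = 80.6°, so AC runs at -30.9° + (180° − 80.6°) = 68.5° from the x-axis; with |AC| = 42.4, C = A + 42.4·(cos 68.5°, sin 68.5°) = (51.8, 17.7). AC ⟂ CJ; with |CJ| = 8.6 on the left of AC, J = C + 8.6·(-0.930, 0.367) = (43.8, 20.9). Then |DJ| = |J − D| = 48.6.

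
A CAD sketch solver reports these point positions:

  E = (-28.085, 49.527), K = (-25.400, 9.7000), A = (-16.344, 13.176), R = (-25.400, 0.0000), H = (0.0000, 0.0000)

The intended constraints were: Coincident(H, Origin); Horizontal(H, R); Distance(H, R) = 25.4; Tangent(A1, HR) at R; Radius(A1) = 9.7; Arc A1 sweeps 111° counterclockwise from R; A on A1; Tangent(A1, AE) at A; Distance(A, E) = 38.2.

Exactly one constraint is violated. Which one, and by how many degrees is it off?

Tangent(A1, AE) at A — off by 3.10°.

H = (0.00, 0.00) ✓; H.y = 0.00, R.y = 0.00 ✓; |HR| = 25.40 ✓; ∠(KR, RH) = 90.00° ✓; |KR| = 9.700 ✓; bearing(K→A) − bearing(K→R) = 111.0° ✓; |KA| = 9.700 ✓; ∠(KA, AE) = 93.10° ✗; |AE| = 38.20 ✓.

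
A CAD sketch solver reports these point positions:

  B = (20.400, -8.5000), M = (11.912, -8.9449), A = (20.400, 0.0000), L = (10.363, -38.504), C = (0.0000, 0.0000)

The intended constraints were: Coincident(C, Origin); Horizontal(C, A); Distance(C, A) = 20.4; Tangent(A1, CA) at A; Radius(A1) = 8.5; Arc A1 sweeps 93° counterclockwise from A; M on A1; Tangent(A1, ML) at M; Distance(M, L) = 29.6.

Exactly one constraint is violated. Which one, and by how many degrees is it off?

Tangent(A1, ML) at M — off by 6.00°.

C = (0.00, 0.00) ✓; C.y = 0.00, A.y = 0.00 ✓; |CA| = 20.40 ✓; ∠(BA, AC) = 90.00° ✓; |BA| = 8.500 ✓; bearing(B→M) − bearing(B→A) = 93.00° ✓; |BM| = 8.500 ✓; ∠(BM, ML) = 96.00° ✗; |ML| = 29.60 ✓.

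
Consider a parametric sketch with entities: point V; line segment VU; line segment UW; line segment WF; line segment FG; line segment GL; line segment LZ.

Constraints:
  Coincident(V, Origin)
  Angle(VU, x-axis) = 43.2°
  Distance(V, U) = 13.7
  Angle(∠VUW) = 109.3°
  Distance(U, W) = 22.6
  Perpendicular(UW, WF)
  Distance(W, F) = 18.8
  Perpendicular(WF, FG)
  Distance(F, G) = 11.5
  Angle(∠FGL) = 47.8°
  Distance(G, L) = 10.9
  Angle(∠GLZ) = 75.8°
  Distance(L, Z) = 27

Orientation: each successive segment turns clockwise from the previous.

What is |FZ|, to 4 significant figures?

17.99

V is at the origin; VU runs at 43.2° with length 13.7, so U = (9.987, 9.378). ∠VUW = 109.3° gives UW at -27.50° from the x-axis; with |UW| = 22.6, W = (30.03, -1.057). UW ⟂ WF, so WF runs at -117.5°; with |WF| = 18.8, F = (21.35, -17.73). WF is perpendicular to FG, so FG runs at 152.5°; with |FG| = 11.5, G = (11.15, -12.42). ∠FGL = 47.8° gives GL at 20.30° from the x-axis; with |GL| = 10.9, L = (21.37, -8.641). ∠GLZ = 75.8° gives LZ at -83.90° from the x-axis; with |LZ| = 27.0, Z = (24.24, -35.49). Then |FZ| = |Z − F| = 17.99.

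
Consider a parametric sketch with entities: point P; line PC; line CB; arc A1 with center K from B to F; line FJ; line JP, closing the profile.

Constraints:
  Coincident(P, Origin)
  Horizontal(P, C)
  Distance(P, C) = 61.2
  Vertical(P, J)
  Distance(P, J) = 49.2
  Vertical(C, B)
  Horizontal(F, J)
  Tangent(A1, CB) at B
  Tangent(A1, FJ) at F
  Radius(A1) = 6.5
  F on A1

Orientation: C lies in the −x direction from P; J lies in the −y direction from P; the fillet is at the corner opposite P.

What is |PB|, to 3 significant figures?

74.6

The virtual corner opposite P is at (-61.2, -49.2). Since A1 is tangent to CB there, KB ⟂ CB and the tangent condition forces KF to be normal to FJ, with radius 6.5, so the center K sits 6.5 in from both sides at K = (-54.7, -42.7). That places the tangent points at B = (-61.2, -42.7) on CB and F = (-54.7, -49.2) on FJ. Then |PB| = |B − P| = 74.6.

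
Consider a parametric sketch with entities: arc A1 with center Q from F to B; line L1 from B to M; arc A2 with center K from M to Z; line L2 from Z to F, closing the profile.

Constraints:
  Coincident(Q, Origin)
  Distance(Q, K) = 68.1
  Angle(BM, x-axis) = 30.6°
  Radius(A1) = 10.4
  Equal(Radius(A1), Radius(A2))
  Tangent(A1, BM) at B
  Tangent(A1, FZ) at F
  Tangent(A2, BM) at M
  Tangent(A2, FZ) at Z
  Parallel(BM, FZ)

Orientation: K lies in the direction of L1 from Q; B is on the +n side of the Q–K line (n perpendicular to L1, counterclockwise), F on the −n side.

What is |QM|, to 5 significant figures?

68.890

The slot axis is L1's direction at 30.6°, so u = (cos 30.6°, sin 30.6°) = (0.86074, 0.50904) and n = (−sin 30.6°, cos 30.6°) = (-0.50904, 0.86074). Q is at the origin and K lies 68.1 along u from Q, so K = 68.1·u = (58.617, 34.666). Tangency of A1 to both parallel lines with radius 10.4 puts B and F at Q ± 10.4·n: B = (-5.2940, 8.9517), F = (5.2940, -8.9517). Equal radii place M and Z the same way about K: M = K + 10.4·n = (53.323, 43.617), Z = K − 10.4·n = (63.911, 25.714). Then |QM| = |M − Q| = 68.890.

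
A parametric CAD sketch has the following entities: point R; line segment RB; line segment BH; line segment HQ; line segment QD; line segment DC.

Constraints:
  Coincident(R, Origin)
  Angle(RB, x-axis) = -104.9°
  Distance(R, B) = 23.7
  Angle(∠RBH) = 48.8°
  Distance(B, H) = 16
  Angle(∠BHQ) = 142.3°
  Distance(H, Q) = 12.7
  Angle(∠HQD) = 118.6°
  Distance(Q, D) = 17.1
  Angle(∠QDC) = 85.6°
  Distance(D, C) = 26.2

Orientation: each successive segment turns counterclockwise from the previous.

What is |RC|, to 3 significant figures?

17.8

R is at the origin; RB runs at -104.9° with length 23.7, so B = (-6.09, -22.9). ∠RBH = 48.8° gives BH at 26.3° from the x-axis; with |BH| = 16.0, H = (8.25, -15.8). ∠BHQ = 142.3° gives HQ at 64.0° from the x-axis; with |HQ| = 12.7, Q = (13.8, -4.40). ∠HQD = 118.6° gives QD at 125° from the x-axis; with |QD| = 17.1, D = (3.91, 9.54). ∠QDC = 85.6° gives DC at -140° from the x-axis; with |DC| = 26.2, C = (-16.2, -7.23). Then |RC| = |C − R| = 17.8.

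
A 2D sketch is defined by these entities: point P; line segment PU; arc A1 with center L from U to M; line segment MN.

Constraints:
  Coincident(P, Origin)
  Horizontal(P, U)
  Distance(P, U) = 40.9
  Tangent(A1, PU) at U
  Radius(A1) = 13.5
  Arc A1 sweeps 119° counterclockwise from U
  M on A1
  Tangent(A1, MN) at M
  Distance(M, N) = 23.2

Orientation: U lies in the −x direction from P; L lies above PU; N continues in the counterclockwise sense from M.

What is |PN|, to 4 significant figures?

57.05

P is at the origin; PU is horizontal with |PU| = 40.9 and U on the −x side, so U = (-40.90, 0.000). Since A1 is tangent to PU there, LU ⟂ PU, so L = U + (0, 13.5) = (-40.90, 13.50). On A1, U sits at bearing -90° from L; a 119° counterclockwise sweep puts M at bearing 29°, so M = L + 13.5·(cos 29°, sin 29°) = (-29.09, 20.04). Since A1 is tangent to MN there, LM ⟂ MN, so MN runs along (−sin 29°, cos 29°); with |MN| = 23.2, N = (-40.34, 40.34). Then |PN| = |N − P| = 57.05.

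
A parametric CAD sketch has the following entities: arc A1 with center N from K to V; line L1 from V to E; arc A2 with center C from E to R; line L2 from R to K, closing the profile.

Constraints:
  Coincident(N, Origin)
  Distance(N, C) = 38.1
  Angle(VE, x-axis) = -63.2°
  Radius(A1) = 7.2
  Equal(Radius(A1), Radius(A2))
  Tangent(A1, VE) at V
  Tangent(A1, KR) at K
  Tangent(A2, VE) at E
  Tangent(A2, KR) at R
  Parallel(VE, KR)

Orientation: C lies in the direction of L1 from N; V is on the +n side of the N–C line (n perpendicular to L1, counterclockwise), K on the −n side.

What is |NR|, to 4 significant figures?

38.77

The slot axis is L1's direction at -63.2°, so u = (cos -63.2°, sin -63.2°) = (0.4509, -0.8926) and n = (−sin -63.2°, cos -63.2°) = (0.8926, 0.4509). N is at the origin and C lies 38.1 along u from N, so C = 38.1·u = (17.18, -34.01). Tangency of A1 to both parallel lines with radius 7.2 puts V and K at N ± 7.2·n: V = (6.427, 3.246), K = (-6.427, -3.246). Equal radii place E and R the same way about C: E = C + 7.2·n = (23.61, -30.76), R = C − 7.2·n = (10.75, -37.25). Then |NR| = |R − N| = 38.77.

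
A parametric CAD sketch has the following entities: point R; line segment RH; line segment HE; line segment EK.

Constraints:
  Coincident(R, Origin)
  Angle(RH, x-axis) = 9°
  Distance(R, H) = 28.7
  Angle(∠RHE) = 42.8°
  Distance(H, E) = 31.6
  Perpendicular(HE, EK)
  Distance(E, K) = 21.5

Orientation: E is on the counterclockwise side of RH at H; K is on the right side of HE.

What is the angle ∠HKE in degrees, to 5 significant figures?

55.769°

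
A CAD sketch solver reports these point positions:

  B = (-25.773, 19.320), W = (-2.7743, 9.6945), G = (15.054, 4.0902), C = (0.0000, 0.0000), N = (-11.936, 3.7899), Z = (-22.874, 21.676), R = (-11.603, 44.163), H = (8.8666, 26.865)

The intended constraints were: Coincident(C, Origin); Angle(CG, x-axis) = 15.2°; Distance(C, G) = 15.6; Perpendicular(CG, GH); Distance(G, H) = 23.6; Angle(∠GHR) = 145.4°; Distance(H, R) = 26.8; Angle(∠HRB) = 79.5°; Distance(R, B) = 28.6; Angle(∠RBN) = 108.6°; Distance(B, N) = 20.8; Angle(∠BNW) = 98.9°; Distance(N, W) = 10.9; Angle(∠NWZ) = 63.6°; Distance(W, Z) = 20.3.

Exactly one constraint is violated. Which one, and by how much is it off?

Distance(W, Z) = 20.3 — off by 3.10.

C = (0.00, 0.00) ✓; CG at 15.20° ✓; |CG| = 15.60 ✓; ∠(CG, GH) = 90.00° ✓; |GH| = 23.60 ✓; ∠GHR = 145.4° ✓; |HR| = 26.80 ✓; ∠HRB = 79.50° ✓; |RB| = 28.60 ✓; ∠RBN = 108.6° ✓; |BN| = 20.80 ✓; ∠BNW = 98.90° ✓; |NW| = 10.90 ✓; ∠NWZ = 63.60° ✓; |WZ| = 23.40 ✗.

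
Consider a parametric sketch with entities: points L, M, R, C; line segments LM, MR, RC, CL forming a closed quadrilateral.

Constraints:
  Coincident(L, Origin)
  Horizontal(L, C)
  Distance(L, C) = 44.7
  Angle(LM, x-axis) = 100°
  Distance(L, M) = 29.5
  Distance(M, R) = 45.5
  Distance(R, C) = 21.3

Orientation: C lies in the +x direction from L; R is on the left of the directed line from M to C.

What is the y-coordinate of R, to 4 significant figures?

20.68

L is at the origin; L and C share the same y with |LC| = 44.7 and C in +x, so C = (44.7, 0). LM runs at 100.0° with |LM| = 29.5, so M = (-5.123, 29.05). R is determined by |MR| = 45.5 and |RC| = 21.3 together: it lies at the intersection of circle(M, 45.5) and circle(C, 21.3). With |MC| = 57.67, the foot of the radical line on MC is 42.85 from M and the perpendicular offset is √(45.5² − 42.85²) = 15.30. Taking the left-of-MC solution: R = (39.60, 20.68).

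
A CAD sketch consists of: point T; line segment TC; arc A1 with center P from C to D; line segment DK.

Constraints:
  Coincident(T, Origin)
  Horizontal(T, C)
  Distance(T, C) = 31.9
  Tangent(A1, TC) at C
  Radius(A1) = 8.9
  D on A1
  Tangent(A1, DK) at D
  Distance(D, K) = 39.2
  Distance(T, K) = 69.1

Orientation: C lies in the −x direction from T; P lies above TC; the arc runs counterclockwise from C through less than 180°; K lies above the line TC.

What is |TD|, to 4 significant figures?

30.22

T is at the origin; TC is horizontal with |TC| = 31.9 and C on the −x side, so C = (-31.90, 0.000). Tangency of A1 to TC means the radius PC is perpendicular to TC, so P = C + (0, 8.9) = (-31.90, 8.900). Since PD ⟂ DK (tangency), |PK| = √(8.9² + 39.2²) = 40.20 regardless of where D sits on A1. So K lies on both circle(T, 69.1) and circle(P, 40.20); the above-TC intersection is K = (-55.05, 41.76). D is the foot of the tangent from K: D = (-25.94, 15.51).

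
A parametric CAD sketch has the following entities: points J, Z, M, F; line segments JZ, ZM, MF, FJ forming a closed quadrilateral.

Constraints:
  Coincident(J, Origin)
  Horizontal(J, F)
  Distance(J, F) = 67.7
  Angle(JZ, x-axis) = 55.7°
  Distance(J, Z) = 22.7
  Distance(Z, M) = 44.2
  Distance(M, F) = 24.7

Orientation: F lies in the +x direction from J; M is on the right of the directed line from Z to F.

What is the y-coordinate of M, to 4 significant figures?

-10.92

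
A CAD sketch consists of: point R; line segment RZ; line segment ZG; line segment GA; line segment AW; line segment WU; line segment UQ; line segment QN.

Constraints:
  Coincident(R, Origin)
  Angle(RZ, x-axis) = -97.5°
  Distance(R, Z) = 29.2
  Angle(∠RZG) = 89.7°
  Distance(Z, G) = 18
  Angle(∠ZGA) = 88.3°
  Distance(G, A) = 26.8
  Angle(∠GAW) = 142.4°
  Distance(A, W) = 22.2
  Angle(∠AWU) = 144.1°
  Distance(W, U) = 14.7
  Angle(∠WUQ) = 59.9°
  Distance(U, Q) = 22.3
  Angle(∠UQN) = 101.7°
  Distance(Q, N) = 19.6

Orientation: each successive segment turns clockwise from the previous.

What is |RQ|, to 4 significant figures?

6.116

R is at the origin; RZ runs at -97.5° with length 29.2, so Z = (-3.811, -28.95). ∠RZG = 89.7° gives ZG at 172.2° from the x-axis; with |ZG| = 18.0, G = (-21.64, -26.51). ∠ZGA = 88.3° gives GA at 80.50° from the x-axis; with |GA| = 26.8, A = (-17.22, -0.07486). ∠GAW = 142.4° gives AW at 42.90° from the x-axis; with |AW| = 22.2, W = (-0.9591, 15.04). ∠AWU = 144.1° gives WU at 7.000° from the x-axis; with |WU| = 14.7, U = (13.63, 16.83). ∠WUQ = 59.9° gives UQ at -113.1° from the x-axis; with |UQ| = 22.3, Q = (4.882, -3.683). Then |RQ| = |Q − R| = 6.116.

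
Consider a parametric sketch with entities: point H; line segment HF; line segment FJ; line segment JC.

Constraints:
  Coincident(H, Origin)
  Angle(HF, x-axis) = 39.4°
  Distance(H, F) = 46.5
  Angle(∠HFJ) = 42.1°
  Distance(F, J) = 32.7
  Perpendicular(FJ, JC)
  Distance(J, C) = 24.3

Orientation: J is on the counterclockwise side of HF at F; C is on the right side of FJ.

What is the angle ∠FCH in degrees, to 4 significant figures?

55.24°

∠HFJ = 42.1°, so FJ runs at 39.4° + (180° − 42.1°) = 177.3° from the x-axis; with |FJ| = 32.7, J = F + 32.7·(cos 177.3°, sin 177.3°) = (3.268, 31.06). FJ is perpendicular to JC; with |JC| = 24.3 on the right of FJ, C = J + 24.3·(0.04711, 0.9989) = (4.413, 55.33). Then cos ∠FCH = CF·CH / (|CF||CH|), giving 55.24°.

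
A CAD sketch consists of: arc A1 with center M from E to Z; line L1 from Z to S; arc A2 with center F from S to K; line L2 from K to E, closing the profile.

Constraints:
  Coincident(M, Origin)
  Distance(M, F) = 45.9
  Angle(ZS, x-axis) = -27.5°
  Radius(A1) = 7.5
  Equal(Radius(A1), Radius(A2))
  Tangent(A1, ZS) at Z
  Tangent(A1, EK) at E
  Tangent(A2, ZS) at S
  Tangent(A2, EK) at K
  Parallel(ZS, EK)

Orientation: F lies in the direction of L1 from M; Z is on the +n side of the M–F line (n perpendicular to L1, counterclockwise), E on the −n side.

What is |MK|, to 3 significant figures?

46.5

The slot axis is L1's direction at -27.5°, so u = (cos -27.5°, sin -27.5°) = (0.887, -0.462) and n = (−sin -27.5°, cos -27.5°) = (0.462, 0.887). M is at the origin and F lies 45.9 along u from M, so F = 45.9·u = (40.7, -21.2). Tangency of A1 to both parallel lines with radius 7.5 puts Z and E at M ± 7.5·n: Z = (3.46, 6.65), E = (-3.46, -6.65). Equal radii place S and K the same way about F: S = F + 7.5·n = (44.2, -14.5), K = F − 7.5·n = (37.3, -27.8). Then |MK| = |K − M| = 46.5.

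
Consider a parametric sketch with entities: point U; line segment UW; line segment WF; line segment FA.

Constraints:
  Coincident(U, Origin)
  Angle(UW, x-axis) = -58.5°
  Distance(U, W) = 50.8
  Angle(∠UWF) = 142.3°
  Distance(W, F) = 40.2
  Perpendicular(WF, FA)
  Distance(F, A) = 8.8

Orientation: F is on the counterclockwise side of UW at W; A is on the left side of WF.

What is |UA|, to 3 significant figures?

83.4

U is at the origin; UW runs at -58.5° with length 50.8, so W = 50.8·(cos -58.5°, sin -58.5°) = (26.5, -43.3). ∠UWF = 142.3°, so WF runs at -58.5° + (180° − 142.3°) = -20.8° from the x-axis; with |WF| = 40.2, F = W + 40.2·(cos -20.8°, sin -20.8°) = (64.1, -57.6). The perpendicularity gives FA at right angles to WF; with |FA| = 8.8 on the left of WF, A = F + 8.8·(0.355, 0.935) = (67.2, -49.4). Then |UA| = |A − U| = 83.4.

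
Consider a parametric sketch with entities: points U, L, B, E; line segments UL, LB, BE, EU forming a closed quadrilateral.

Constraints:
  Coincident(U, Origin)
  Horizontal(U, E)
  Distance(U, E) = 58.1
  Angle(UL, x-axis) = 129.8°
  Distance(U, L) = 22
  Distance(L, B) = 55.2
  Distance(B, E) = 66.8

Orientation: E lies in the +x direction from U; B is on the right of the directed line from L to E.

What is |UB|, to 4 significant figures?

36.01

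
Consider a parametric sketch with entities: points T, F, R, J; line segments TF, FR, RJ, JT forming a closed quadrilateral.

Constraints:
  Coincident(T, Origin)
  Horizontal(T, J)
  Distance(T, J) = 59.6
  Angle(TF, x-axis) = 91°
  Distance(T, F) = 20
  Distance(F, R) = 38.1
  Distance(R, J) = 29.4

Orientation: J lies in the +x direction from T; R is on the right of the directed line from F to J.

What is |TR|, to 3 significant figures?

30.4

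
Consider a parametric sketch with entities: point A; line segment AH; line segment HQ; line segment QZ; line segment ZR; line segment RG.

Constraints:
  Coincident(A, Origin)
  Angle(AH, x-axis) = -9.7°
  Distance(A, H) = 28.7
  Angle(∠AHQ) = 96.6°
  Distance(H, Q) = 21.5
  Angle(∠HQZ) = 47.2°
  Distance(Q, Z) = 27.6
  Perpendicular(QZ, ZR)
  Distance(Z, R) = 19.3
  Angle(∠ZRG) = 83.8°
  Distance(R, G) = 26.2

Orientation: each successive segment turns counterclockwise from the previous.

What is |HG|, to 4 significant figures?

13.07

A is at the origin; AH runs at -9.7° with length 28.7, so H = (28.29, -4.836). ∠AHQ = 96.6° gives HQ at 73.70° from the x-axis; with |HQ| = 21.5, Q = (34.32, 15.80). ∠HQZ = 47.2° gives QZ at -153.5° from the x-axis; with |QZ| = 27.6, Z = (9.624, 3.485). QZ ⟂ ZR, so ZR runs at -63.50°; with |ZR| = 19.3, R = (18.24, -13.79). ∠ZRG = 83.8° gives RG at 32.70° from the x-axis; with |RG| = 26.2, G = (40.28, 0.3672). Then |HG| = |G − H| = 13.07.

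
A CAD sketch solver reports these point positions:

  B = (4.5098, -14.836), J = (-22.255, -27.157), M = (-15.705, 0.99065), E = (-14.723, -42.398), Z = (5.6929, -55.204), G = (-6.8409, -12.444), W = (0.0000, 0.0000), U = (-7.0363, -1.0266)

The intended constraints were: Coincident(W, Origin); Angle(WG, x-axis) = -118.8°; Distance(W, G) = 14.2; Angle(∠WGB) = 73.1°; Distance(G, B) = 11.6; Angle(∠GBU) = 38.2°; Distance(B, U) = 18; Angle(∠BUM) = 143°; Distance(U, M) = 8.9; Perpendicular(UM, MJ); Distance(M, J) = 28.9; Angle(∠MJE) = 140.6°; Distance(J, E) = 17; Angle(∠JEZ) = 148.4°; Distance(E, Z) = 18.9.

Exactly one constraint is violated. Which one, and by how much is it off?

Distance(E, Z) = 18.9 — off by 5.20.

W = (0.00, 0.00) ✓; WG at -118.8° ✓; |WG| = 14.20 ✓; ∠WGB = 73.10° ✓; |GB| = 11.60 ✓; ∠GBU = 38.20° ✓; |BU| = 18.00 ✓; ∠BUM = 143.0° ✓; |UM| = 8.900 ✓; ∠(UM, MJ) = 90.00° ✓; |MJ| = 28.90 ✓; ∠MJE = 140.6° ✓; |JE| = 17.00 ✓; ∠JEZ = 148.4° ✓; |EZ| = 24.10 ✗.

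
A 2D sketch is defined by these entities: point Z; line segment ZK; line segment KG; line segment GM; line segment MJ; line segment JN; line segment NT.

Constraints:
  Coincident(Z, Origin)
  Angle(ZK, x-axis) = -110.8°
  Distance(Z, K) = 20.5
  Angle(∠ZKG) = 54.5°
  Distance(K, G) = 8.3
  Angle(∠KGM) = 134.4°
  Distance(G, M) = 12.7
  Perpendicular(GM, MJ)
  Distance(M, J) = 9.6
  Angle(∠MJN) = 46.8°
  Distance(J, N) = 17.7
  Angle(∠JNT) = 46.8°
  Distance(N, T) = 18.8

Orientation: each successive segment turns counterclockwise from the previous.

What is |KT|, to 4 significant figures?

26.20

Z is at the origin; ZK runs at -110.8° with length 20.5, so K = (-7.280, -19.16). ∠ZKG = 54.5° gives KG at 14.70° from the x-axis; with |KG| = 8.3, G = (0.7486, -17.06). ∠KGM = 134.4° gives GM at 60.30° from the x-axis; with |GM| = 12.7, M = (7.041, -6.026). GM ⟂ MJ, so MJ runs at 150.3°; with |MJ| = 9.6, J = (-1.298, -1.270). ∠MJN = 46.8° gives JN at -76.50° from the x-axis; with |JN| = 17.7, N = (2.834, -18.48). ∠JNT = 46.8° gives NT at 56.70° from the x-axis; with |NT| = 18.8, T = (13.16, -2.767). Then |KT| = |T − K| = 26.20.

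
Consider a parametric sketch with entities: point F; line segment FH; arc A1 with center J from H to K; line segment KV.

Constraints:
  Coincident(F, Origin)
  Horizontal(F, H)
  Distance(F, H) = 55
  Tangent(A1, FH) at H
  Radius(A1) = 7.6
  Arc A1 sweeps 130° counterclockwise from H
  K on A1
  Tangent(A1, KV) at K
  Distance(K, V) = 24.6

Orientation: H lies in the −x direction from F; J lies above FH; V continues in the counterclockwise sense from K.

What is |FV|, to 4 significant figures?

72.15

F is at the origin; F and H share the same y with |FH| = 55.0 and H on the −x side, so H = (-55.00, 0.000). A1 meets FH tangentially, so JH is at right angles to FH, so J = H + (0, 7.6) = (-55.00, 7.600). On A1, H sits at bearing -90° from J; a 130° counterclockwise sweep puts K at bearing 40°, so K = J + 7.6·(cos 40°, sin 40°) = (-49.18, 12.49). A1 meets KV tangentially, so JK is at right angles to KV, so KV runs along (−sin 40°, cos 40°); with |KV| = 24.6, V = (-64.99, 31.33). Then |FV| = |V − F| = 72.15.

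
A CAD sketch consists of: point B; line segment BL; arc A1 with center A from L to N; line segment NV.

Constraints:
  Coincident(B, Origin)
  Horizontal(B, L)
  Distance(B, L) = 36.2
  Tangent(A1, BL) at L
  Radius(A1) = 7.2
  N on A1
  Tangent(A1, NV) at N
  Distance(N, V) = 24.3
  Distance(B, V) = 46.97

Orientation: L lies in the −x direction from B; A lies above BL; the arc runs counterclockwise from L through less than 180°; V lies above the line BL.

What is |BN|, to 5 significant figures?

30.393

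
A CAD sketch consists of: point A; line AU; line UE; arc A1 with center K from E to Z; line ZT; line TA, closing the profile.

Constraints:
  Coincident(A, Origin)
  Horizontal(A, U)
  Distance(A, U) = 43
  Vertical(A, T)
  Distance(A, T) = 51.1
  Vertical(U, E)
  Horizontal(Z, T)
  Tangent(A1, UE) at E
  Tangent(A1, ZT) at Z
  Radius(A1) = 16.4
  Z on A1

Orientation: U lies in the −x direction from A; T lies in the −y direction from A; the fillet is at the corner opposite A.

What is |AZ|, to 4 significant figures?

57.61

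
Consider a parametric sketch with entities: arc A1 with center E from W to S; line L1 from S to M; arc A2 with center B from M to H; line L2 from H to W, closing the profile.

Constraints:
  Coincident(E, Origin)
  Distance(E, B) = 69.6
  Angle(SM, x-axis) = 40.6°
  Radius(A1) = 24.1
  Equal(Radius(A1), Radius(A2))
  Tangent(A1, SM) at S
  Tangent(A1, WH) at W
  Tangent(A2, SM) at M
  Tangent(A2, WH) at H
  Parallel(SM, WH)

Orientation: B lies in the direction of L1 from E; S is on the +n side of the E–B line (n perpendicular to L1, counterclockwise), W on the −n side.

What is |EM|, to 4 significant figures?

73.65

Tangency of A1 to both parallel lines with radius 24.1 puts S and W at E ± 24.1·n: S = (-15.68, 18.30), W = (15.68, -18.30). Equal radii place M and H the same way about B: M = B + 24.1·n = (37.16, 63.59), H = B − 24.1·n = (68.53, 27.00). Then |EM| = |M − E| = 73.65.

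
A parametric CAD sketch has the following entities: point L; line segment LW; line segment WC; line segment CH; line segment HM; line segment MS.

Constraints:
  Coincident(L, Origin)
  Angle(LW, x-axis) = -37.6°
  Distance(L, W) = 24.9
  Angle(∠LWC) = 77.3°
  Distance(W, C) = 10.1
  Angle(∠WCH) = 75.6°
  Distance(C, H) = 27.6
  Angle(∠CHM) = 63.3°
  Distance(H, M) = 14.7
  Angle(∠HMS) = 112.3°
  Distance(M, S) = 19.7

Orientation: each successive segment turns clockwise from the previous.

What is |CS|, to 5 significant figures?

11.700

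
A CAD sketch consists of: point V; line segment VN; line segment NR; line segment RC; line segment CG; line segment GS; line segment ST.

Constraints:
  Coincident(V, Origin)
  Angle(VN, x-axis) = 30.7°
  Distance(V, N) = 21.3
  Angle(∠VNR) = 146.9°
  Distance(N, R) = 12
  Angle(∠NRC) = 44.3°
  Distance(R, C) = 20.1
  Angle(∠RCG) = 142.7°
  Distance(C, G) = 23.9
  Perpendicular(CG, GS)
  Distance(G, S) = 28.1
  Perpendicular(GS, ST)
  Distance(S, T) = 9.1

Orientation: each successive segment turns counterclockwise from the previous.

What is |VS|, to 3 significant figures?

25.4

∠RCG = 142.7° gives CG at -123° from the x-axis; with |CG| = 23.9, G = (-8.42, -5.07). The perpendicularity gives GS at right angles to CG, so GS runs at -33.2°; with |GS| = 28.1, S = (15.1, -20.5). Then |VS| = |S − V| = 25.4.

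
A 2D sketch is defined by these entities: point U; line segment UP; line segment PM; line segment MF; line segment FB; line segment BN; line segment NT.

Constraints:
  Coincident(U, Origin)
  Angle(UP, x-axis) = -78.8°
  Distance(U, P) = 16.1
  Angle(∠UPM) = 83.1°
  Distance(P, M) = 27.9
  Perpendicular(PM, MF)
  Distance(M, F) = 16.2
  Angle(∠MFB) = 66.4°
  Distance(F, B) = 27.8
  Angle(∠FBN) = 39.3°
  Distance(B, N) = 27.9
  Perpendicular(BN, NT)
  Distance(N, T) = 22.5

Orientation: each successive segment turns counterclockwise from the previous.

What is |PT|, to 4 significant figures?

40.24

U is at the origin; UP runs at -78.8° with length 16.1, so P = (3.127, -15.79). ∠UPM = 83.1° gives PM at 18.10° from the x-axis; with |PM| = 27.9, M = (29.65, -7.126). PM ⟂ MF, so MF runs at 108.1°; with |MF| = 16.2, F = (24.61, 8.273). ∠MFB = 66.4° gives FB at -138.3° from the x-axis; with |FB| = 27.8, B = (3.857, -10.22). ∠FBN = 39.3° gives BN at 2.400° from the x-axis; with |BN| = 27.9, N = (31.73, -9.052). The perpendicularity gives NT at right angles to BN, so NT runs at 92.40°; with |NT| = 22.5, T = (30.79, 13.43). Then |PT| = |T − P| = 40.24.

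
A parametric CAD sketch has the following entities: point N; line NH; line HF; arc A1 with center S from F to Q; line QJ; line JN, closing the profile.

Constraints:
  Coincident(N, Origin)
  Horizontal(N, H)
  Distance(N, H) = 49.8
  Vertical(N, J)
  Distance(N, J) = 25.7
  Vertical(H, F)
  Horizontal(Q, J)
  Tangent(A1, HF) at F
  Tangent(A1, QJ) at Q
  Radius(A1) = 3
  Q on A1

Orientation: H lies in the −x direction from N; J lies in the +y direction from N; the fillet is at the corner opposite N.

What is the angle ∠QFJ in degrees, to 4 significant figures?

41.55°

N is at the origin; N and H share the same y with |NH| = 49.8 and H on the −x side, so H = (-49.80, 0.000). NJ is vertical with |NJ| = 25.7 and J on the +y side, so J = (0.000, 25.70). The virtual corner opposite N is at (-49.80, 25.70). Tangency of A1 to HF means the radius SF is perpendicular to HF and the tangent condition forces SQ to be normal to QJ, with radius 3.0, so the center S sits 3.0 in from both sides at S = (-46.80, 22.70). That places the tangent points at F = (-49.80, 22.70) on HF and Q = (-46.80, 25.70) on QJ. Then cos ∠QFJ = FQ·FJ / (|FQ||FJ|), giving 41.55°.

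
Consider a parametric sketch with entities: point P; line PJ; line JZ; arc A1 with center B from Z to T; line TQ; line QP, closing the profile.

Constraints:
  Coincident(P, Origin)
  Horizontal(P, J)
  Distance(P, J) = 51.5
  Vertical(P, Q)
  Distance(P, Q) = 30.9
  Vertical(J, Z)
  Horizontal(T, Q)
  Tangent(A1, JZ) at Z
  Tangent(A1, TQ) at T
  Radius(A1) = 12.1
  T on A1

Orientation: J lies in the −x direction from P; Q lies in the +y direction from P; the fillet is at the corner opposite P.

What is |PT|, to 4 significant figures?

50.07

The virtual corner opposite P is at (-51.50, 30.90). The tangent condition forces BZ to be normal to JZ and tangency of A1 to TQ means the radius BT is perpendicular to TQ, with radius 12.1, so the center B sits 12.1 in from both sides at B = (-39.40, 18.80). That places the tangent points at Z = (-51.50, 18.80) on JZ and T = (-39.40, 30.90) on TQ. Then |PT| = |T − P| = 50.07.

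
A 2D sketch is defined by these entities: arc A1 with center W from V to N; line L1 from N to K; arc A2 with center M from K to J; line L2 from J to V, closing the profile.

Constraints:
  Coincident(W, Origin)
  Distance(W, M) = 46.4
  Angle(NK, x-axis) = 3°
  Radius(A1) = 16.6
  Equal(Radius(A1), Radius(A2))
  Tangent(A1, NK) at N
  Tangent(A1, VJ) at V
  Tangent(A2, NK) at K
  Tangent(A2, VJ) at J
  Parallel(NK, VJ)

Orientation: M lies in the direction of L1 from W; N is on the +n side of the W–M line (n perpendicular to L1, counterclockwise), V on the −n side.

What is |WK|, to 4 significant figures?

49.28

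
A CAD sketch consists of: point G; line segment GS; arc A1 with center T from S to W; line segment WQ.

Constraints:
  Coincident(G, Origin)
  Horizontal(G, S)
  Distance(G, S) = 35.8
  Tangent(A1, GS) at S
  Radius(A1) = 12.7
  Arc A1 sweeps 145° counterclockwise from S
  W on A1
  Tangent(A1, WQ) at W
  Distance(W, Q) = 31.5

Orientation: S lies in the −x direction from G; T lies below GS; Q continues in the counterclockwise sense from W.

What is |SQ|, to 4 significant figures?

45.14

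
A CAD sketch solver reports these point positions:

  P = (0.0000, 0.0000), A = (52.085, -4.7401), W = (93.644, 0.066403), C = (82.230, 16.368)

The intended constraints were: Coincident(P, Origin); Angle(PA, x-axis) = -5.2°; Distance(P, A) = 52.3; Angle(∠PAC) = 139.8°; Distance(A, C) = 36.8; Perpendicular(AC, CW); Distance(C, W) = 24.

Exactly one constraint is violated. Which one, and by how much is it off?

Distance(C, W) = 24 — off by 4.10.

P = (0.00, 0.00) ✓; PA at -5.200° ✓; |PA| = 52.30 ✓; ∠PAC = 139.8° ✓; |AC| = 36.80 ✓; ∠(AC, CW) = 90.00° ✓; |CW| = 19.90 ✗.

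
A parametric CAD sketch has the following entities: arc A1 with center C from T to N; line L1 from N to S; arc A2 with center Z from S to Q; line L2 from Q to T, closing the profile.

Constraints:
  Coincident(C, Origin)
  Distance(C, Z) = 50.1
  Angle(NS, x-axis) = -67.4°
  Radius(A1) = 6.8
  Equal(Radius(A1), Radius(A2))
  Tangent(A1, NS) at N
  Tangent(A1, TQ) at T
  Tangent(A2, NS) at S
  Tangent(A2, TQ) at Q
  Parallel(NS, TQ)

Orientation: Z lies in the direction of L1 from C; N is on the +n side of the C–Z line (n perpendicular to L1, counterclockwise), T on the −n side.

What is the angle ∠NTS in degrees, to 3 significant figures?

74.8°

Tangency of A1 to both parallel lines with radius 6.8 puts N and T at C ± 6.8·n: N = (6.28, 2.61), T = (-6.28, -2.61). Equal radii place S and Q the same way about Z: S = Z + 6.8·n = (25.5, -43.6), Q = Z − 6.8·n = (13.0, -48.9). Then cos ∠NTS = TN·TS / (|TN||TS|), giving 74.8°.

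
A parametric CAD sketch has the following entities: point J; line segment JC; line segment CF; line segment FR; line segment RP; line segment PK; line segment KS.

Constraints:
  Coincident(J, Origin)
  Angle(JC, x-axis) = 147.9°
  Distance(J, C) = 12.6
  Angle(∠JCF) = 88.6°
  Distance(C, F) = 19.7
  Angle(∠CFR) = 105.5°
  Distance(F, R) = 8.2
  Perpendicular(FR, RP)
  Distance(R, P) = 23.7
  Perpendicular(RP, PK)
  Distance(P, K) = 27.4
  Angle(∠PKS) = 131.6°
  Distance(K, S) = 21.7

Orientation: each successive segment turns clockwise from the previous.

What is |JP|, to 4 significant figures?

2.064

J is at the origin; JC runs at 147.9° with length 12.6, so C = (-10.67, 6.696). ∠JCF = 88.6° gives CF at 56.50° from the x-axis; with |CF| = 19.7, F = (0.1994, 23.12). ∠CFR = 105.5° gives FR at -18.00° from the x-axis; with |FR| = 8.2, R = (7.998, 20.59). The perpendicularity gives RP at right angles to FR, so RP runs at -108.0°; with |RP| = 23.7, P = (0.6744, -1.951). Then |JP| = |P − J| = 2.064.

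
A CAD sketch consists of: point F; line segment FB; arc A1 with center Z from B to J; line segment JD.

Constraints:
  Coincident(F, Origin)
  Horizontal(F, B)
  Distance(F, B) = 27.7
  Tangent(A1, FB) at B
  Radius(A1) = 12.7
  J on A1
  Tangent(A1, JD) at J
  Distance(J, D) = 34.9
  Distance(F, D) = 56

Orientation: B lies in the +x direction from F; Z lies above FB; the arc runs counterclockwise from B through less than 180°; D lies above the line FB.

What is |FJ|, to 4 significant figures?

43.17

F is at the origin; F and B share the same y with |FB| = 27.7 and B on the +x side, so B = (27.70, 0.000). A1 meets FB tangentially, so ZB is at right angles to FB, so Z = B + (0, 12.7) = (27.70, 12.70). Since ZJ ⟂ JD (tangency), |ZD| = √(12.7² + 34.9²) = 37.14 regardless of where J sits on A1. So D lies on both circle(F, 56.0) and circle(Z, 37.14); the above-FB intersection is D = (25.65, 49.78). J is the foot of the tangent from D: J = (39.38, 17.70).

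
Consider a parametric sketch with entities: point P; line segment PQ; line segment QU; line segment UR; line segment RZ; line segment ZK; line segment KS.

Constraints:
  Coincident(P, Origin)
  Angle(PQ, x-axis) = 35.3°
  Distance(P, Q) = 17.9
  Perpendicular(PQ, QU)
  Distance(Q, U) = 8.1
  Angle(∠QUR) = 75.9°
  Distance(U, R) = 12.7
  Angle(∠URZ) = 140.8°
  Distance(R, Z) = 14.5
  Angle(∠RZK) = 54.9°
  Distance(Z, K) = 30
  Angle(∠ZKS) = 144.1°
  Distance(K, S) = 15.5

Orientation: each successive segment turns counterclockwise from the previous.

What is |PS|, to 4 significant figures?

39.73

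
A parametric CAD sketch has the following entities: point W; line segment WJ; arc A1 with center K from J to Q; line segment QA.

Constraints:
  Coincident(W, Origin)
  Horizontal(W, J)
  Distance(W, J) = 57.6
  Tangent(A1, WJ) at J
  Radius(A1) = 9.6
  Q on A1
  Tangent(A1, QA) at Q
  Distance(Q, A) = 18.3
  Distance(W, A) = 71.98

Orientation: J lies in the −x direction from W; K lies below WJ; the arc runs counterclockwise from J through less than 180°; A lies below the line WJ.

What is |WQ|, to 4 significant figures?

67.95

Checks: ∠(KJ, JW) = 90.00° ✓; |KJ| = 9.600 ✓; |KQ| = 9.600 ✓; ∠(KQ, QA) = 90.00° ✓; |QA| = 18.30 ✓; |WA| = 71.98 ✓.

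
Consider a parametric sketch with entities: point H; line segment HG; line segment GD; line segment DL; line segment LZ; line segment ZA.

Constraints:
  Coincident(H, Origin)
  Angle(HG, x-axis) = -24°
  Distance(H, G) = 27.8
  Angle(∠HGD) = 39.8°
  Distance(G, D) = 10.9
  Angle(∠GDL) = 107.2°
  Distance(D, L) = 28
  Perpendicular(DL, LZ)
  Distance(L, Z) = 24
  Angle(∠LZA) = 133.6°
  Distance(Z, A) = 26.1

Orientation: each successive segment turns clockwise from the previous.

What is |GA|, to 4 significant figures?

33.91

H is at the origin; HG runs at -24.0° with length 27.8, so G = (25.40, -11.31). ∠HGD = 39.8° gives GD at -164.2° from the x-axis; with |GD| = 10.9, D = (14.91, -14.28). ∠GDL = 107.2° gives DL at 123.0° from the x-axis; with |DL| = 28.0, L = (-0.3415, 9.208). DL ⟂ LZ, so LZ runs at 33.00°; with |LZ| = 24.0, Z = (19.79, 22.28). ∠LZA = 133.6° gives ZA at -13.40° from the x-axis; with |ZA| = 26.1, A = (45.18, 16.23). Then |GA| = |A − G| = 33.91.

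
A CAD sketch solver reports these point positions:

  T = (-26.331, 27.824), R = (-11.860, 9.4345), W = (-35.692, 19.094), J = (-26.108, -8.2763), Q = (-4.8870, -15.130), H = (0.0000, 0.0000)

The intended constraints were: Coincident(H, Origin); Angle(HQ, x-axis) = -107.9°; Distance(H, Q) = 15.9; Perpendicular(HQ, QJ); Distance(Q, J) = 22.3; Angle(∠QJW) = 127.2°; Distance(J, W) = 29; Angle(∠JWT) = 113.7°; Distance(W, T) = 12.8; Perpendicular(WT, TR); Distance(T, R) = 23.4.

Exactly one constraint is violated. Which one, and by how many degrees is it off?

Perpendicular(WT, TR) — off by 4.80°.

H = (0.00, 0.00) ✓; HQ at -107.9° ✓; |HQ| = 15.90 ✓; ∠(HQ, QJ) = 90.00° ✓; |QJ| = 22.30 ✓; ∠QJW = 127.2° ✓; |JW| = 29.00 ✓; ∠JWT = 113.7° ✓; |WT| = 12.80 ✓; ∠(WT, TR) = 94.80° ✗; |TR| = 23.40 ✓.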